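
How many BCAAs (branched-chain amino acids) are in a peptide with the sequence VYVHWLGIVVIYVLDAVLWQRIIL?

The BCAAs are Val, Leu, and Ile — aliphatic side chains with a branch point.
Matching residues: V1, V3, L6, I8, V9, V10, I11, V13, L14, V17, L18, I22, I23, L24.

14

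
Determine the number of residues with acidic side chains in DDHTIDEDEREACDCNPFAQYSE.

9

Aspartate (D) and glutamate (E) have carboxylic-acid side chains and are the acidic amino acids.
Matching residues: D1, D2, D6, E7, D8, E9, E11, D14, E23.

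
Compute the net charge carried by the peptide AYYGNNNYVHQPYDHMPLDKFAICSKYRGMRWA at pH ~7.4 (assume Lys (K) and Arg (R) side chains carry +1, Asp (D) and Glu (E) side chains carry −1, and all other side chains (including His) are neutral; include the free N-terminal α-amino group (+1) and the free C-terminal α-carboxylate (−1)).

+2

Positive (K, R): K20, K26, R28, R31 → +4.
Negative (D, E): D14, D19 → −2.
The N-terminus (+1) and C-terminus (−1) cancel.
Net charge = (+4) + (−2) = +2.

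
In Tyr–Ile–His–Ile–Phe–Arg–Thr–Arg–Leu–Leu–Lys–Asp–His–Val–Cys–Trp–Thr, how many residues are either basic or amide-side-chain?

Basic: H, K, R. Amide-side-chain: N, Q.
Basic residues here: His3, Arg6, Arg8, Lys11, His13 (5).
Amide-side-chain residues here: none (0).
The two groups share no amino acid, so total = 5 + 0 = 5.

5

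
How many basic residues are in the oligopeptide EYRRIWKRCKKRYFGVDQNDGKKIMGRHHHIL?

K, R, and H are the three residues with basic side chains (ε-amine, guanidinium, and imidazole respectively).
Matching residues: R3, R4, K7, R8, K10, K11, R12, K22, K23, R27, H28, H29, H30.

13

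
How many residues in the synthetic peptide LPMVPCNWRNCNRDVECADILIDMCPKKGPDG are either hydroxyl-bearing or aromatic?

Hydroxyl-bearing: S, T, Y. Aromatic: F, W, Y.
Hydroxyl-bearing residues here: none (0).
Aromatic residues here: W8 (1).
(Y belongs to both groups, but none appear in this sequence.) Total = 0 + 1 = 1.

1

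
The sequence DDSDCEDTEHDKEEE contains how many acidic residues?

10

Only D (aspartate) and E (glutamate) carry a side-chain carboxylic acid.
Matching residues: D1, D2, D4, E6, D7, E9, D11, E13, E14, E15.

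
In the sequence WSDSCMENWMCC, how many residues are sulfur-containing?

Only Cys (C) and Met (M) have a sulfur atom in the side chain.
Matching residues: C5, M6, M10, C11, C12.

5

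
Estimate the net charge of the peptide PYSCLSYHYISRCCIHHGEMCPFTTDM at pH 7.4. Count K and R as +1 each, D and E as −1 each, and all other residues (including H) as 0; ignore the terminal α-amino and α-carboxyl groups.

Positive (K, R): R12 → +1.
Negative (D, E): E19, D26 → −2.
Net charge = (+1) + (−2) = −1.

-1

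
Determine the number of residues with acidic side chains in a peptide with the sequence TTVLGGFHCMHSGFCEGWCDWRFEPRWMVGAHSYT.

The acidic residues are Asp (D) and Glu (E), whose side chains end in a carboxylate group.
Matching residues: E16, D20, E24.

3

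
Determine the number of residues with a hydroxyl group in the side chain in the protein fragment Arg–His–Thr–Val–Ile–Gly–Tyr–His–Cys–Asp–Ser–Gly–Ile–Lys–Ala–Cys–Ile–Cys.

3

S, T, and Y are the three residues with a side-chain hydroxyl.
Matching residues: Thr3, Tyr7, Ser11.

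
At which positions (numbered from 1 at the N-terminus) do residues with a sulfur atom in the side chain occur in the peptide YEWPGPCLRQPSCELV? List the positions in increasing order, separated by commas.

7, 13

Only Cys (C) and Met (M) have a sulfur atom in the side chain.
Matching residues: C7, C13.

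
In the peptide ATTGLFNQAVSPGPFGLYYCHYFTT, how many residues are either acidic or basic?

1

Acidic: D, E. Basic: H, K, R.
Acidic residues here: none (0).
Basic residues here: H21 (1).
The two groups share no amino acid, so total = 0 + 1 = 1.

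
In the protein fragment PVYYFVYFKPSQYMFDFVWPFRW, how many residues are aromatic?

The aromatic amino acids are Phe (F, benzyl), Trp (W, indole), and Tyr (Y, phenol).
Matching residues: Y3, Y4, F5, Y7, F8, Y13, F15, F17, W19, F21, W23.

11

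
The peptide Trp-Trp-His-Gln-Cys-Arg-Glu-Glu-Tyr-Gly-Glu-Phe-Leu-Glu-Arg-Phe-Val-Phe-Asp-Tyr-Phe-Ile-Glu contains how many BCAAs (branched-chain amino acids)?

3

The BCAAs are Val, Leu, and Ile — aliphatic side chains with a branch point.
Matching residues: Leu13, Val17, Ile22.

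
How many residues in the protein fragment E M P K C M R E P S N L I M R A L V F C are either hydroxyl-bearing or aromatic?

2

Hydroxyl-bearing: S, T, Y. Aromatic: F, W, Y.
Hydroxyl-bearing residues here: S10 (1).
Aromatic residues here: F19 (1).
(Y belongs to both groups, but none appear in this sequence.) Total = 1 + 1 = 2.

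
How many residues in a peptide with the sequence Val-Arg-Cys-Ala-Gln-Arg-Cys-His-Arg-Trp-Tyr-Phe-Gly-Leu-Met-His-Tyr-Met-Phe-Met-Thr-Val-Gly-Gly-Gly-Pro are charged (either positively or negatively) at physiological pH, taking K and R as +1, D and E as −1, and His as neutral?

Charged side chains at pH ~7.4: K, R (positive); D, E (negative).
Matching residues: Arg2, Arg6, Arg9.

3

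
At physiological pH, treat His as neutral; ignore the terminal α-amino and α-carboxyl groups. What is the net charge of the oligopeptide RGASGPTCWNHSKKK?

+4

Near pH 7.4, K and R contribute +1 each, D and E contribute −1 each, and every other side chain (His included, as stated) is uncharged.
Positive (K, R): R1, K13, K14, K15 → +4.
Negative (D, E): none → −0.
Net charge = (+4) + (−0) = +4.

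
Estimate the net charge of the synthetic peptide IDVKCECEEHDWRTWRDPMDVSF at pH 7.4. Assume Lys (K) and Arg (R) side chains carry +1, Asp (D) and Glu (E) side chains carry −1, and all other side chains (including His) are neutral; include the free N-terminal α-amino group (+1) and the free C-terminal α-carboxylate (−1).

Positive (K, R): K4, R13, R16 → +3.
Negative (D, E): D2, E6, E8, E9, D11, D17, D20 → −7.
The N-terminus (+1) and C-terminus (−1) cancel.
Net charge = (+3) + (−7) = −4.

-4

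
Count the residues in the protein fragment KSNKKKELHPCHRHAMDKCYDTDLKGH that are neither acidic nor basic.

Acidic: D, E. Basic: K, R, H. All other residues are neither.
Matching residues: S2, N3, L8, P10, C11, A15, M16, C19, Y20, T22, L24, G26.

12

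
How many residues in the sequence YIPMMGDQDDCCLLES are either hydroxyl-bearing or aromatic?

2

Hydroxyl-bearing: S, T, Y. Aromatic: F, W, Y.
Hydroxyl-bearing residues here: Y1, S16 (2).
Aromatic residues here: Y1 (1).
Y is in both groups, so the 1 Y residue must not be double-counted.
Total = 2 + 1 − 1 = 2.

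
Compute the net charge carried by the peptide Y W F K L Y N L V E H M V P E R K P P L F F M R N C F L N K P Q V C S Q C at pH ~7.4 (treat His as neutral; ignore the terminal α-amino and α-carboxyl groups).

Near pH 7.4, K and R contribute +1 each, D and E contribute −1 each, and every other side chain (His included, as stated) is uncharged.
Positive (K, R): K4, R16, K17, R24, K30 → +5.
Negative (D, E): E10, E15 → −2.
Net charge = (+5) + (−2) = +3.

+3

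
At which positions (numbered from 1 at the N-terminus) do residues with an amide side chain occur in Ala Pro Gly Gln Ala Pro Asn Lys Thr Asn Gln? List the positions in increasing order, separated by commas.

Asparagine (N) and glutamine (Q) have uncharged amide side chains.
Matching residues: Gln4, Asn7, Asn10, Gln11.

4, 7, 10, 11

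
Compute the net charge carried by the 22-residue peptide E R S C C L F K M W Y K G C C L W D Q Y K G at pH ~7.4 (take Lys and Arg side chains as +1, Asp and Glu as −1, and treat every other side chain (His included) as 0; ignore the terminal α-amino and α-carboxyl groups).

+2

Positive (K, R): R2, K8, K12, K21 → +4.
Negative (D, E): E1, D18 → −2.
Net charge = (+4) + (−2) = +2.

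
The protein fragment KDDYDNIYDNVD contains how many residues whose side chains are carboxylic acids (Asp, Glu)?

5

Matching residues: D2, D3, D5, D9, D12.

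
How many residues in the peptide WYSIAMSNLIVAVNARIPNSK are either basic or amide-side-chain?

Basic: H, K, R. Amide-side-chain: N, Q.
Basic residues here: R16, K21 (2).
Amide-side-chain residues here: N8, N14, N19 (3).
The two groups share no amino acid, so total = 2 + 3 = 5.

5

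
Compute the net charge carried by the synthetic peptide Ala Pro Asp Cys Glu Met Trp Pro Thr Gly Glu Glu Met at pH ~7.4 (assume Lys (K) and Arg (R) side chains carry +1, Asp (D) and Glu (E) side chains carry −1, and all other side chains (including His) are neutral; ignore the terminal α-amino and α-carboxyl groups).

Positive (K, R): none → +0.
Negative (D, E): Asp3, Glu5, Glu11, Glu12 → −4.
Net charge = (+0) + (−4) = −4.

-4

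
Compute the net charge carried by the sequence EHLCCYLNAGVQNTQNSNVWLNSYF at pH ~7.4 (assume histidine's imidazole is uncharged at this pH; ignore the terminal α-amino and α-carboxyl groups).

The side chains ionized at physiological pH are Lys/Arg (+1) and Asp/Glu (−1); with His treated as neutral, nothing else contributes.
Positive (K, R): none → +0.
Negative (D, E): E1 → −1.
Net charge = (+0) + (−1) = −1.

-1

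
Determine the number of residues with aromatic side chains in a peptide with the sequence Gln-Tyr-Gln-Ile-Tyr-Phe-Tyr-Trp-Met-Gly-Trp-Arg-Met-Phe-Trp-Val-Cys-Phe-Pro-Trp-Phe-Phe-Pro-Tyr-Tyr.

The aromatic amino acids are Phe (F, benzyl), Trp (W, indole), and Tyr (Y, phenol).
Matching residues: Tyr2, Tyr5, Phe6, Tyr7, Trp8, Trp11, Phe14, Trp15, Phe18, Trp20, Phe21, Phe22, Tyr24, Tyr25.

14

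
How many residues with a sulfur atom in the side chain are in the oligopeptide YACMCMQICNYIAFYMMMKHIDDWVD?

Only Cys (C) and Met (M) have a sulfur atom in the side chain.
Matching residues: C3, M4, C5, M6, C9, M16, M17, M18.

8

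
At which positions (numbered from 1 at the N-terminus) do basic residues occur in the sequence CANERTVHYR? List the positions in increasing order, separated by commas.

5, 8, 10

K, R, and H are the three residues with basic side chains (ε-amine, guanidinium, and imidazole respectively).
Matching residues: R5, H8, R10.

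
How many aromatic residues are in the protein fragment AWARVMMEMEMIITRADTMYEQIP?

F, W, and Y each carry an aromatic ring on the side chain.
Matching residues: W2, Y20.

2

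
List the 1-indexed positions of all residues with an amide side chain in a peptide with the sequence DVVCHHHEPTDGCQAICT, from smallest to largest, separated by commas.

Asparagine (N) and glutamine (Q) have uncharged amide side chains.
Matching residues: Q14.

14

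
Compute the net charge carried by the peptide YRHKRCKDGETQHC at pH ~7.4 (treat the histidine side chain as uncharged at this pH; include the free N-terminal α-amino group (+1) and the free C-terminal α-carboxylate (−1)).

+2

Near pH 7.4, K and R contribute +1 each, D and E contribute −1 each, and every other side chain (His included, as stated) is uncharged.
Positive (K, R): R2, K4, R5, K7 → +4.
Negative (D, E): D8, E10 → −2.
The N-terminus (+1) and C-terminus (−1) cancel.
Net charge = (+4) + (−2) = +2.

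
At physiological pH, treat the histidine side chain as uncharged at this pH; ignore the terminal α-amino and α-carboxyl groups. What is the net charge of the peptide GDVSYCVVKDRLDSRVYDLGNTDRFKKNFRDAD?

The side chains ionized at physiological pH are Lys/Arg (+1) and Asp/Glu (−1); with His treated as neutral, nothing else contributes.
Positive (K, R): K9, R11, R15, R24, K26, K27, R30 → +7.
Negative (D, E): D2, D10, D13, D18, D23, D31, D33 → −7.
Net charge = (+7) + (−7) = 0.

0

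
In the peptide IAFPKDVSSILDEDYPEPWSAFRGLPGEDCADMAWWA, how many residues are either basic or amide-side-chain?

Basic: H, K, R. Amide-side-chain: N, Q.
Basic residues here: K5, R23 (2).
Amide-side-chain residues here: none (0).
The two groups share no amino acid, so total = 2 + 0 = 2.

2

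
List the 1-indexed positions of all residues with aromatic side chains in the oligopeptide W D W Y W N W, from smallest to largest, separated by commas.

The aromatic amino acids are Phe (F, benzyl), Trp (W, indole), and Tyr (Y, phenol).
Matching residues: W1, W3, Y4, W5, W7.

1, 3, 4, 5, 7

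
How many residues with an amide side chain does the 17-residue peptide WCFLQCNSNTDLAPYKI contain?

3

The amide-side-chain residues are Asn (N) and Gln (Q).
Matching residues: Q5, N7, N9.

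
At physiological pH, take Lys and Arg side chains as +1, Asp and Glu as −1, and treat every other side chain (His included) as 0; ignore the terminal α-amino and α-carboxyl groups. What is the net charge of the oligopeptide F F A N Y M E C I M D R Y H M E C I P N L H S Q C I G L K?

Positive (K, R): R12, K29 → +2.
Negative (D, E): E7, D11, E16 → −3.
Net charge = (+2) + (−3) = −1.

-1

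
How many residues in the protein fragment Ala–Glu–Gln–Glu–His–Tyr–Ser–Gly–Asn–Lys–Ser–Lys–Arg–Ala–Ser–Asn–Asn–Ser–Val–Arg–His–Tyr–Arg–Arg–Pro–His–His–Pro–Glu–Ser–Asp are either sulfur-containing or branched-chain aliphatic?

1

Sulfur-containing: C, M. Branched-chain aliphatic: I, L, V.
Sulfur-containing residues here: none (0).
Branched-chain aliphatic residues here: Val19 (1).
The two groups share no amino acid, so total = 0 + 1 = 1.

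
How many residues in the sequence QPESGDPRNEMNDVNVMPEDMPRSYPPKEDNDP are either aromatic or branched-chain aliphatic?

3

Aromatic: F, W, Y. Branched-chain aliphatic: I, L, V.
Aromatic residues here: Y25 (1).
Branched-chain aliphatic residues here: V14, V16 (2).
The two groups share no amino acid, so total = 1 + 2 = 3.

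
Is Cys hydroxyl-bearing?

Serine (S), threonine (T), and tyrosine (Y) each carry a hydroxyl group on the side chain.
Cysteine is not in this group.

No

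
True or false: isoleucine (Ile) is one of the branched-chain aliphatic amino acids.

True

The BCAAs are Val, Leu, and Ile — aliphatic side chains with a branch point.
Isoleucine is in this group.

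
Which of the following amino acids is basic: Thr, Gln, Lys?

Lys

The basic amino acids are Lys (K), Arg (R), and His (H).
Of the listed options, only Lys belongs to this group.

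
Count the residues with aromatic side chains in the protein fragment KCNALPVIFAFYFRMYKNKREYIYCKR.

F, W, and Y each carry an aromatic ring on the side chain.
Matching residues: F9, F11, Y12, F13, Y16, Y22, Y24.

7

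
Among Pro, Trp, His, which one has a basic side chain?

Lysine (K), arginine (R), and histidine (H) have basic, nitrogen-containing side chains.
Of the listed options, only His belongs to this group.

His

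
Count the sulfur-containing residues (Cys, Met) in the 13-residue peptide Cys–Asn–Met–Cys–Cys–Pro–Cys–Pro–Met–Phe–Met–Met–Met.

9

Matching residues: Cys1, Met3, Cys4, Cys5, Cys7, Met9, Met11, Met12, Met13.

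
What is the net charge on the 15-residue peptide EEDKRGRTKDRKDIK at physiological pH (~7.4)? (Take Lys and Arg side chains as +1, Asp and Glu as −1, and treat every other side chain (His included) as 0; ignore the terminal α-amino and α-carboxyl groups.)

+2

Positive (K, R): K4, R5, R7, K9, R11, K12, K15 → +7.
Negative (D, E): E1, E2, D3, D10, D13 → −5.
Net charge = (+7) + (−5) = +2.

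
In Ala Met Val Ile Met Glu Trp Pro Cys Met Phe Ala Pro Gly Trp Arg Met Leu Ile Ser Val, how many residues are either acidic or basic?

2

Acidic: D, E. Basic: H, K, R.
Acidic residues here: Glu6 (1).
Basic residues here: Arg16 (1).
The two groups share no amino acid, so total = 1 + 1 = 2.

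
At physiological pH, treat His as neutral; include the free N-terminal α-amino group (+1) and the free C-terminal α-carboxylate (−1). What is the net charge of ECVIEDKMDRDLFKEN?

The side chains ionized at physiological pH are Lys/Arg (+1) and Asp/Glu (−1); with His treated as neutral, nothing else contributes.
Positive (K, R): K7, R10, K14 → +3.
Negative (D, E): E1, E5, D6, D9, D11, E15 → −6.
The N-terminus (+1) and C-terminus (−1) cancel.
Net charge = (+3) + (−6) = −3.

-3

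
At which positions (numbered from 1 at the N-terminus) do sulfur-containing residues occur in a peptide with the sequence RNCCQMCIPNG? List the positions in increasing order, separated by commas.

Cysteine (C, thiol) and methionine (M, thioether) are the two sulfur-containing amino acids.
Matching residues: C3, C4, M6, C7.

3, 4, 6, 7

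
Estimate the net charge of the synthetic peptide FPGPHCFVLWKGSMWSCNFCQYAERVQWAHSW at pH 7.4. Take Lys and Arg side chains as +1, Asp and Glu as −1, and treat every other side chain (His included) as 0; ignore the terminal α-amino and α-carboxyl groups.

+1

Positive (K, R): K11, R25 → +2.
Negative (D, E): E24 → −1.
Net charge = (+2) + (−1) = +1.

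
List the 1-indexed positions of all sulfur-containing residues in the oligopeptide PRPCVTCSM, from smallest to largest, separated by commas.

The sulfur-bearing residues are cysteine (–SH) and methionine (–S–CH₃).
Matching residues: C4, C7, M9.

4, 7, 9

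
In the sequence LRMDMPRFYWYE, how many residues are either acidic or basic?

4

Acidic: D, E. Basic: H, K, R.
Acidic residues here: D4, E12 (2).
Basic residues here: R2, R7 (2).
The two groups share no amino acid, so total = 2 + 2 = 4.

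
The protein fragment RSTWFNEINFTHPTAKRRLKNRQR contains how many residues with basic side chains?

8

The basic amino acids are Lys (K), Arg (R), and His (H).
Matching residues: R1, H12, K16, R17, R18, K20, R22, R24.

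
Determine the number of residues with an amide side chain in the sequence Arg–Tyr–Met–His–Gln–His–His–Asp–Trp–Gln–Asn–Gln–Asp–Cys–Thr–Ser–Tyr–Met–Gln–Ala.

Asparagine (N) and glutamine (Q) have uncharged amide side chains.
Matching residues: Gln5, Gln10, Asn11, Gln12, Gln19.

5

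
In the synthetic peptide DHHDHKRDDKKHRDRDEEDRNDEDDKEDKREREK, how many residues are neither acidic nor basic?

1

Acidic: D, E. Basic: K, R, H. All other residues are neither.
Matching residues: N21.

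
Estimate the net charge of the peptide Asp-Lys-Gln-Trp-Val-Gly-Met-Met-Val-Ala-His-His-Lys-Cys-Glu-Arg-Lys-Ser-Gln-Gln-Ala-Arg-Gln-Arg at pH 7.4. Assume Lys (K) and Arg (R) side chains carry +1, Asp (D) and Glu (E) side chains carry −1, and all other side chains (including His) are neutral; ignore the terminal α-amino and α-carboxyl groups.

Positive (K, R): Lys2, Lys13, Arg16, Lys17, Arg22, Arg24 → +6.
Negative (D, E): Asp1, Glu15 → −2.
Net charge = (+6) + (−2) = +4.

+4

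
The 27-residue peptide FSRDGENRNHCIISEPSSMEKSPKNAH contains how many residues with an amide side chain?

Asparagine (N) and glutamine (Q) have uncharged amide side chains.
Matching residues: N7, N9, N25.

3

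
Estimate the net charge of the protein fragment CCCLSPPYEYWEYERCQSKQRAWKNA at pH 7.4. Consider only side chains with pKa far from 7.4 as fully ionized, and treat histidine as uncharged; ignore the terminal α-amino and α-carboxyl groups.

At pH ~7.4 the Lys and Arg side chains are protonated (+1), the Asp and Glu side chains are deprotonated (−1), and with His taken as neutral all other side chains carry no charge.
Positive (K, R): R15, K19, R21, K24 → +4.
Negative (D, E): E9, E12, E14 → −3.
Net charge = (+4) + (−3) = +1.

+1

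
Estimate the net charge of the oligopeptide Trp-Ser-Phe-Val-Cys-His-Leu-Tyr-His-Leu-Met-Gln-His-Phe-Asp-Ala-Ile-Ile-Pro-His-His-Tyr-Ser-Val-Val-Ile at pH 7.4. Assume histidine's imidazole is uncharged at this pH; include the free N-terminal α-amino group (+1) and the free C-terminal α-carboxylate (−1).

-1

The side chains ionized at physiological pH are Lys/Arg (+1) and Asp/Glu (−1); with His treated as neutral, nothing else contributes.
Positive (K, R): none → +0.
Negative (D, E): Asp15 → −1.
The N-terminus (+1) and C-terminus (−1) cancel.
Net charge = (+0) + (−1) = −1.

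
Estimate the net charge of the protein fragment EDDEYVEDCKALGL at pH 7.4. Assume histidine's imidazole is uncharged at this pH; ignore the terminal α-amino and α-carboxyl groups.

-5

Near pH 7.4, K and R contribute +1 each, D and E contribute −1 each, and every other side chain (His included, as stated) is uncharged.
Positive (K, R): K10 → +1.
Negative (D, E): E1, D2, D3, E4, E7, D8 → −6.
Net charge = (+1) + (−6) = −5.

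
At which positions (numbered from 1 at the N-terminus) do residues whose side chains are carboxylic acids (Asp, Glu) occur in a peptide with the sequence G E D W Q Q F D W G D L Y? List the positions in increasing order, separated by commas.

2, 3, 8, 11

Matching residues: E2, D3, D8, D11.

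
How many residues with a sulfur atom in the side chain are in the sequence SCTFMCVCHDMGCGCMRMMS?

10

Only Cys (C) and Met (M) have a sulfur atom in the side chain.
Matching residues: C2, M5, C6, C8, M11, C13, C15, M16, M18, M19.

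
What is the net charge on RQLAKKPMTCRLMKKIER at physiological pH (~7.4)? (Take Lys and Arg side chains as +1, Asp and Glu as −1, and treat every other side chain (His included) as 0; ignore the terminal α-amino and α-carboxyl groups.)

Positive (K, R): R1, K5, K6, R11, K14, K15, R18 → +7.
Negative (D, E): E17 → −1.
Net charge = (+7) + (−1) = +6.

+6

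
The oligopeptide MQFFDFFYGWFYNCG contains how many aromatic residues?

F, W, and Y each carry an aromatic ring on the side chain.
Matching residues: F3, F4, F6, F7, Y8, W10, F11, Y12.

8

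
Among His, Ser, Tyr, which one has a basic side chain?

His

The basic amino acids are Lys (K), Arg (R), and His (H).
Of the listed options, only His belongs to this group.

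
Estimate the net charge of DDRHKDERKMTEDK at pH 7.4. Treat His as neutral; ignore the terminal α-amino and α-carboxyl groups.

-1

The side chains ionized at physiological pH are Lys/Arg (+1) and Asp/Glu (−1); with His treated as neutral, nothing else contributes.
Positive (K, R): R3, K5, R8, K9, K14 → +5.
Negative (D, E): D1, D2, D6, E7, E12, D13 → −6.
Net charge = (+5) + (−6) = −1.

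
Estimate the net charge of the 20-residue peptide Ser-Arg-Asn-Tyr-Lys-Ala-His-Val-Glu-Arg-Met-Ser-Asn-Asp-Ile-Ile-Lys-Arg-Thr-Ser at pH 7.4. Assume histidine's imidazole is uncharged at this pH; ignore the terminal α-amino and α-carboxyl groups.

+3

The side chains ionized at physiological pH are Lys/Arg (+1) and Asp/Glu (−1); with His treated as neutral, nothing else contributes.
Positive (K, R): Arg2, Lys5, Arg10, Lys17, Arg18 → +5.
Negative (D, E): Glu9, Asp14 → −2.
Net charge = (+5) + (−2) = +3.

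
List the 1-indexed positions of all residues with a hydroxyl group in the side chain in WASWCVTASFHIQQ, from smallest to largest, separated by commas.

3, 7, 9

S, T, and Y are the three residues with a side-chain hydroxyl.
Matching residues: S3, T7, S9.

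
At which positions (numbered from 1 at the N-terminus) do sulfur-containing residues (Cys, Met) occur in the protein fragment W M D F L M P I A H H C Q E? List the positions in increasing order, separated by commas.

Matching residues: M2, M6, C12.

2, 6, 12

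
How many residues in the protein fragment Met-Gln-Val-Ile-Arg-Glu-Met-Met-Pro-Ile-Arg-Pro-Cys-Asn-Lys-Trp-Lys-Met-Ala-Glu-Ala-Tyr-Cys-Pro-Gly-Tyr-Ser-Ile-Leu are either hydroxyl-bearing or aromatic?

4

Hydroxyl-bearing: S, T, Y. Aromatic: F, W, Y.
Hydroxyl-bearing residues here: Tyr22, Tyr26, Ser27 (3).
Aromatic residues here: Trp16, Tyr22, Tyr26 (3).
Y is in both groups, so the 2 Y residues must not be double-counted.
Total = 3 + 3 − 2 = 4.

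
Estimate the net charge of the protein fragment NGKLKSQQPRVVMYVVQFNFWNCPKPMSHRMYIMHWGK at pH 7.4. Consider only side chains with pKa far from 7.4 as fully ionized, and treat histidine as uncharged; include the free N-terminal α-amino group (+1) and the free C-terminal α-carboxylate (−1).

The side chains ionized at physiological pH are Lys/Arg (+1) and Asp/Glu (−1); with His treated as neutral, nothing else contributes.
Positive (K, R): K3, K5, R10, K25, R30, K38 → +6.
Negative (D, E): none → −0.
The N-terminus (+1) and C-terminus (−1) cancel.
Net charge = (+6) + (−0) = +6.

+6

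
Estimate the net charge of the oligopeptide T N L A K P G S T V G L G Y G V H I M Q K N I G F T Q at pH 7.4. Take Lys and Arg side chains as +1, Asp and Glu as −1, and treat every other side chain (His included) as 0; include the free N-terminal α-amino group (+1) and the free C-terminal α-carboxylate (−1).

+2

Positive (K, R): K5, K21 → +2.
Negative (D, E): none → −0.
The N-terminus (+1) and C-terminus (−1) cancel.
Net charge = (+2) + (−0) = +2.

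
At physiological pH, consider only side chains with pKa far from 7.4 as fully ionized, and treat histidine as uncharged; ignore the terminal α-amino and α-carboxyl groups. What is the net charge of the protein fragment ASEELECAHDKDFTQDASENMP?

At pH ~7.4 the Lys and Arg side chains are protonated (+1), the Asp and Glu side chains are deprotonated (−1), and with His taken as neutral all other side chains carry no charge.
Positive (K, R): K11 → +1.
Negative (D, E): E3, E4, E6, D10, D12, D16, E19 → −7.
Net charge = (+1) + (−7) = −6.

-6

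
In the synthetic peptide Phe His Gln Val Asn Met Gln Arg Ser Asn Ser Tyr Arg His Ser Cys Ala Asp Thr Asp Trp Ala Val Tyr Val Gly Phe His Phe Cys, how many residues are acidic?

Aspartate (D) and glutamate (E) have carboxylic-acid side chains and are the acidic amino acids.
Matching residues: Asp18, Asp20.

2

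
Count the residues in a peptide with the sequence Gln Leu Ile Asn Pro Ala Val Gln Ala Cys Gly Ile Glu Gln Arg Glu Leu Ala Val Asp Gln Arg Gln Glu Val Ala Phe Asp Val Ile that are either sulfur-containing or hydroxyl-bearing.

1

Sulfur-containing: C, M. Hydroxyl-bearing: S, T, Y.
Sulfur-containing residues here: Cys10 (1).
Hydroxyl-bearing residues here: none (0).
The two groups share no amino acid, so total = 1 + 0 = 1.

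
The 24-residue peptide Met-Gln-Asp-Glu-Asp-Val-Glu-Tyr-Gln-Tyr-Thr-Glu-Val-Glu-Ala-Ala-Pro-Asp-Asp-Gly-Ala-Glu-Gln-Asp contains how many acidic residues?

10

The acidic residues are Asp (D) and Glu (E), whose side chains end in a carboxylate group.
Matching residues: Asp3, Glu4, Asp5, Glu7, Glu12, Glu14, Asp18, Asp19, Glu22, Asp24.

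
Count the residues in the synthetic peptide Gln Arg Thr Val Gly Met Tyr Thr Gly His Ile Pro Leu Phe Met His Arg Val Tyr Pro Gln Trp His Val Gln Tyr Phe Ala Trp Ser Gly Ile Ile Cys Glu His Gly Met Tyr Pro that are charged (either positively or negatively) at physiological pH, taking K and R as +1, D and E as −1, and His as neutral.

Charged side chains at pH ~7.4: K, R (positive); D, E (negative).
Matching residues: Arg2, Arg17, Glu35.

3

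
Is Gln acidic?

Only D (aspartate) and E (glutamate) carry a side-chain carboxylic acid.
Glutamine is not in this group.

No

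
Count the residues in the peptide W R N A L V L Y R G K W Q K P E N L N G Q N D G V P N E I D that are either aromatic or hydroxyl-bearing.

3

Aromatic: F, W, Y. Hydroxyl-bearing: S, T, Y.
Aromatic residues here: W1, Y8, W12 (3).
Hydroxyl-bearing residues here: Y8 (1).
Y is in both groups, so the 1 Y residue must not be double-counted.
Total = 3 + 1 − 1 = 3.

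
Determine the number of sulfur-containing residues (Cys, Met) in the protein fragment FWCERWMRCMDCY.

Matching residues: C3, M7, C9, M10, C12.

5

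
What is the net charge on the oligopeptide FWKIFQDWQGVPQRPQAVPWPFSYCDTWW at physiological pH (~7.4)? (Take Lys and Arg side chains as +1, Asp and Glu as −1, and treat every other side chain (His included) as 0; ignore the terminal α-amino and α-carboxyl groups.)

0

Positive (K, R): K3, R14 → +2.
Negative (D, E): D7, D26 → −2.
Net charge = (+2) + (−2) = 0.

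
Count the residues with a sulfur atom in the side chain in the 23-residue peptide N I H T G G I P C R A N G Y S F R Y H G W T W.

Only Cys (C) and Met (M) have a sulfur atom in the side chain.
Matching residues: C9.

1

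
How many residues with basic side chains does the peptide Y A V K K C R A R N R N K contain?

Lysine (K), arginine (R), and histidine (H) have basic, nitrogen-containing side chains.
Matching residues: K4, K5, R7, R9, R11, K13.

6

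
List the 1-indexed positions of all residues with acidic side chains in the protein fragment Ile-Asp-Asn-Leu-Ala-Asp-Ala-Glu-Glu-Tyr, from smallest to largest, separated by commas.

2, 6, 8, 9

The acidic residues are Asp (D) and Glu (E), whose side chains end in a carboxylate group.
Matching residues: Asp2, Asp6, Glu8, Glu9.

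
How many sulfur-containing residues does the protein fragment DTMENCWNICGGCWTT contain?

Only Cys (C) and Met (M) have a sulfur atom in the side chain.
Matching residues: M3, C6, C10, C13.

4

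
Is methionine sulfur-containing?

Cysteine (C, thiol) and methionine (M, thioether) are the two sulfur-containing amino acids.
Methionine is in this group.

Yes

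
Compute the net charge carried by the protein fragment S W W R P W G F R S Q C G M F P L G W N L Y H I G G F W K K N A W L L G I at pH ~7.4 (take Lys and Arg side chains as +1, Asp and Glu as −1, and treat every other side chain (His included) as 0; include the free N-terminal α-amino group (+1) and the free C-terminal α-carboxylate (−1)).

Positive (K, R): R4, R9, K29, K30 → +4.
Negative (D, E): none → −0.
The N-terminus (+1) and C-terminus (−1) cancel.
Net charge = (+4) + (−0) = +4.

+4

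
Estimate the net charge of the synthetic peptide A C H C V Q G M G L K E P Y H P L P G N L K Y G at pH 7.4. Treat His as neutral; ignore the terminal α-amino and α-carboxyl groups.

+1

Near pH 7.4, K and R contribute +1 each, D and E contribute −1 each, and every other side chain (His included, as stated) is uncharged.
Positive (K, R): K11, K22 → +2.
Negative (D, E): E12 → −1.
Net charge = (+2) + (−1) = +1.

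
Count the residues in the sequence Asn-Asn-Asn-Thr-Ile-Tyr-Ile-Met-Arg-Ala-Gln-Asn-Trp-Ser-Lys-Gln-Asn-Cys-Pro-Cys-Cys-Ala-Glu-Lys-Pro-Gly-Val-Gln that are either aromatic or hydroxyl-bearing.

4

Aromatic: F, W, Y. Hydroxyl-bearing: S, T, Y.
Aromatic residues here: Tyr6, Trp13 (2).
Hydroxyl-bearing residues here: Thr4, Tyr6, Ser14 (3).
Y is in both groups, so the 1 Y residue must not be double-counted.
Total = 2 + 3 − 1 = 4.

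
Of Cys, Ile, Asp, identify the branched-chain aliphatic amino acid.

Valine (V), leucine (L), and isoleucine (I) are the branched-chain amino acids.
Of the listed options, only Ile belongs to this group.

Ile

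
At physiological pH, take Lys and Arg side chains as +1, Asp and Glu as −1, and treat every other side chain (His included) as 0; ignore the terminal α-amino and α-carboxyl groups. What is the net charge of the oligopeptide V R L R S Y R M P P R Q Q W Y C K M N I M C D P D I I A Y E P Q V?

Positive (K, R): R2, R4, R7, R11, K17 → +5.
Negative (D, E): D23, D25, E30 → −3.
Net charge = (+5) + (−3) = +2.

+2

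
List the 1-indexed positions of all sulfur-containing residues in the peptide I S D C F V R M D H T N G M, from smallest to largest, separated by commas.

The sulfur-bearing residues are cysteine (–SH) and methionine (–S–CH₃).
Matching residues: C4, M8, M14.

4, 8, 14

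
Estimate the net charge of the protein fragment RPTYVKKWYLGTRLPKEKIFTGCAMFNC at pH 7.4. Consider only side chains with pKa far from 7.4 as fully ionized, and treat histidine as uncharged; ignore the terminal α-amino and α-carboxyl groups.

Near pH 7.4, K and R contribute +1 each, D and E contribute −1 each, and every other side chain (His included, as stated) is uncharged.
Positive (K, R): R1, K6, K7, R13, K16, K18 → +6.
Negative (D, E): E17 → −1.
Net charge = (+6) + (−1) = +5.

+5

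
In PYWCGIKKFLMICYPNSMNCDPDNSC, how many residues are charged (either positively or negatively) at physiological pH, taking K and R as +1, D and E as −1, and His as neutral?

Charged side chains at pH ~7.4: K, R (positive); D, E (negative).
Matching residues: K7, K8, D21, D23.

4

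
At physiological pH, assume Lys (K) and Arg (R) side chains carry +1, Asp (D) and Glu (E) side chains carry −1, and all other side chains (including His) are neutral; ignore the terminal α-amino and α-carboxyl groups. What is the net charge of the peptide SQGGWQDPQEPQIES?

Positive (K, R): none → +0.
Negative (D, E): D7, E10, E14 → −3.
Net charge = (+0) + (−3) = −3.

-3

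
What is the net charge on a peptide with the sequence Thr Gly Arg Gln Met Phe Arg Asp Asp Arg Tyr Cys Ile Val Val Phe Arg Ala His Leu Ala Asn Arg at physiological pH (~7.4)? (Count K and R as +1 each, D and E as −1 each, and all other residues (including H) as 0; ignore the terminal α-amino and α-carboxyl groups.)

+3

Positive (K, R): Arg3, Arg7, Arg10, Arg17, Arg23 → +5.
Negative (D, E): Asp8, Asp9 → −2.
Net charge = (+5) + (−2) = +3.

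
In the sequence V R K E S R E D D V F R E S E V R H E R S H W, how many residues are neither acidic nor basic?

Acidic: D, E. Basic: K, R, H. All other residues are neither.
Matching residues: V1, S5, V10, F11, S14, V16, S21, W23.

8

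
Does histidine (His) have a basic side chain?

Yes

The basic amino acids are Lys (K), Arg (R), and His (H).
Histidine is in this group.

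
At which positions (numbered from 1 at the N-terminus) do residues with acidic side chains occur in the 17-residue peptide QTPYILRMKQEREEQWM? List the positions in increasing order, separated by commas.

Aspartate (D) and glutamate (E) have carboxylic-acid side chains and are the acidic amino acids.
Matching residues: E11, E13, E14.

11, 13, 14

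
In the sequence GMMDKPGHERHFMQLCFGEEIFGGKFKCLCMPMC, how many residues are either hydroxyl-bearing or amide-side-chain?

1

Hydroxyl-bearing: S, T, Y. Amide-side-chain: N, Q.
Hydroxyl-bearing residues here: none (0).
Amide-side-chain residues here: Q14 (1).
The two groups share no amino acid, so total = 0 + 1 = 1.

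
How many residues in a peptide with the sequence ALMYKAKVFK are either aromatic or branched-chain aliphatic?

Aromatic: F, W, Y. Branched-chain aliphatic: I, L, V.
Aromatic residues here: Y4, F9 (2).
Branched-chain aliphatic residues here: L2, V8 (2).
The two groups share no amino acid, so total = 2 + 2 = 4.

4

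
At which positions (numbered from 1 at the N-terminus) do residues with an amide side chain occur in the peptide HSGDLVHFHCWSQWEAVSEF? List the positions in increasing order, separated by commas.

13

Asparagine (N) and glutamine (Q) have uncharged amide side chains.
Matching residues: Q13.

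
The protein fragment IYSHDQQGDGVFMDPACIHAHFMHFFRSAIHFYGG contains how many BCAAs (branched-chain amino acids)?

4

The BCAAs are Val, Leu, and Ile — aliphatic side chains with a branch point.
Matching residues: I1, V11, I18, I30.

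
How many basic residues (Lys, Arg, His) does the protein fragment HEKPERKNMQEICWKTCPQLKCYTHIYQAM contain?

Matching residues: H1, K3, R6, K7, K15, K21, H25.

7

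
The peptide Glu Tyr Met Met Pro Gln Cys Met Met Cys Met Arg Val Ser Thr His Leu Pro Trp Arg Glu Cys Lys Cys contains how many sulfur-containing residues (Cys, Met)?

Matching residues: Met3, Met4, Cys7, Met8, Met9, Cys10, Met11, Cys22, Cys24.

9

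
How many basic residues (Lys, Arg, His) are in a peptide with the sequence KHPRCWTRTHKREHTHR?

10

Matching residues: K1, H2, R4, R8, H10, K11, R12, H14, H16, R17.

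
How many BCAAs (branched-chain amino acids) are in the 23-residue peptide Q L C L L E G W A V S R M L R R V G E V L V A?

9

V, L, and I make up the branched-chain aliphatic group.
Matching residues: L2, L4, L5, V10, L14, V17, V20, L21, V22.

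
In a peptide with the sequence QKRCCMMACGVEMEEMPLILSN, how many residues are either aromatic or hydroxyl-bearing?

1

Aromatic: F, W, Y. Hydroxyl-bearing: S, T, Y.
Aromatic residues here: none (0).
Hydroxyl-bearing residues here: S21 (1).
(Y belongs to both groups, but none appear in this sequence.) Total = 0 + 1 = 1.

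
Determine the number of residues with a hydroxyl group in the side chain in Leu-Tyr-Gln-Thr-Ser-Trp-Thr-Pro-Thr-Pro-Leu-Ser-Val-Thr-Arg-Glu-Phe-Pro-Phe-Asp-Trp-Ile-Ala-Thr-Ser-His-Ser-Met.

10

Serine (S), threonine (T), and tyrosine (Y) each carry a hydroxyl group on the side chain.
Matching residues: Tyr2, Thr4, Ser5, Thr7, Thr9, Ser12, Thr14, Thr24, Ser25, Ser27.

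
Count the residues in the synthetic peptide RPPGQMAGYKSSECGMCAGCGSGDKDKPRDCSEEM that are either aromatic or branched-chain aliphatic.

1

Aromatic: F, W, Y. Branched-chain aliphatic: I, L, V.
Aromatic residues here: Y9 (1).
Branched-chain aliphatic residues here: none (0).
The two groups share no amino acid, so total = 1 + 0 = 1.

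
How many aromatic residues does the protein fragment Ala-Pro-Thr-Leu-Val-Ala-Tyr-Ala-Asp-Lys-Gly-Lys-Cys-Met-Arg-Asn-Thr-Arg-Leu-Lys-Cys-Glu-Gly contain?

1

Phenylalanine (F), tryptophan (W), and tyrosine (Y) have aromatic ring side chains.
Matching residues: Tyr7.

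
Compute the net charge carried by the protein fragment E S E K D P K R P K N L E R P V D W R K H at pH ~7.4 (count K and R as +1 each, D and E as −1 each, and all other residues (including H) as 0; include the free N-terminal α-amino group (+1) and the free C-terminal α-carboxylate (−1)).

+2

Positive (K, R): K4, K7, R8, K10, R14, R19, K20 → +7.
Negative (D, E): E1, E3, D5, E13, D17 → −5.
The N-terminus (+1) and C-terminus (−1) cancel.
Net charge = (+7) + (−5) = +2.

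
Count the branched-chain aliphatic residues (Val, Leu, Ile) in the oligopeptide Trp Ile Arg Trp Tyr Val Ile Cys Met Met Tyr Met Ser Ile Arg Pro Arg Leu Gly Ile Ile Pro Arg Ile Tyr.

8

Matching residues: Ile2, Val6, Ile7, Ile14, Leu18, Ile20, Ile21, Ile24.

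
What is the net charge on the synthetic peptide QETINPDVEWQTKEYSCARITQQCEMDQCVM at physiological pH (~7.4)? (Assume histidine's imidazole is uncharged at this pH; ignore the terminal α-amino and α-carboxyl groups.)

The side chains ionized at physiological pH are Lys/Arg (+1) and Asp/Glu (−1); with His treated as neutral, nothing else contributes.
Positive (K, R): K13, R19 → +2.
Negative (D, E): E2, D7, E9, E14, E25, D27 → −6.
Net charge = (+2) + (−6) = −4.

-4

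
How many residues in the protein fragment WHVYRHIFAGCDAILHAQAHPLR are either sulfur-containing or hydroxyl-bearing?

2

Sulfur-containing: C, M. Hydroxyl-bearing: S, T, Y.
Sulfur-containing residues here: C11 (1).
Hydroxyl-bearing residues here: Y4 (1).
The two groups share no amino acid, so total = 1 + 1 = 2.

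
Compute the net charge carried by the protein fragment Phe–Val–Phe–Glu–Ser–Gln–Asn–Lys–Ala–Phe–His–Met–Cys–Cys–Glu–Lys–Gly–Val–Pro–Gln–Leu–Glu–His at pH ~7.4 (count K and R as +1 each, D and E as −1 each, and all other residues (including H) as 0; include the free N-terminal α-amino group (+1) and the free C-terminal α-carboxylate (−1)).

Positive (K, R): Lys8, Lys16 → +2.
Negative (D, E): Glu4, Glu15, Glu22 → −3.
The N-terminus (+1) and C-terminus (−1) cancel.
Net charge = (+2) + (−3) = −1.

-1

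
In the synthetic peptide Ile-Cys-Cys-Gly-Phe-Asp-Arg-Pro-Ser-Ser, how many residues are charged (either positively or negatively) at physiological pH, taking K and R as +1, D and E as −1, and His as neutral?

Charged side chains at pH ~7.4: K, R (positive); D, E (negative).
Matching residues: Asp6, Arg7.

2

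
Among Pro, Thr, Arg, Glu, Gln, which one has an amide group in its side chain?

Asparagine (N) and glutamine (Q) have uncharged amide side chains.
Of the listed options, only Gln belongs to this group.

Gln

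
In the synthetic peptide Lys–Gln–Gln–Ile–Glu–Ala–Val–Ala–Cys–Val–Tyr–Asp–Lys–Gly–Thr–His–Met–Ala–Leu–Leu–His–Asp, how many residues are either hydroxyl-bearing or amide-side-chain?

Hydroxyl-bearing: S, T, Y. Amide-side-chain: N, Q.
Hydroxyl-bearing residues here: Tyr11, Thr15 (2).
Amide-side-chain residues here: Gln2, Gln3 (2).
The two groups share no amino acid, so total = 2 + 2 = 4.

4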